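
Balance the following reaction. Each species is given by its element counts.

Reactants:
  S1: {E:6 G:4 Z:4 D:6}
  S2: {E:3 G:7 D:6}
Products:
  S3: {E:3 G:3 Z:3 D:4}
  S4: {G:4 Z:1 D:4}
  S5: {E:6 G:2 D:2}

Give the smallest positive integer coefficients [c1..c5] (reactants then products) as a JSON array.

Coefficients: [2, 3, 1, 5, 3]

E: 2·6+3·3 = 21 | 1·3+5·0+3·6 = 21
G: 2·4+3·7 = 29 | 1·3+5·4+3·2 = 29
Z: 2·4+3·0 = 8 | 1·3+5·1+3·0 = 8
D: 2·6+3·6 = 30 | 1·4+5·4+3·2 = 30
gcd(2,3,1,5,3) = 1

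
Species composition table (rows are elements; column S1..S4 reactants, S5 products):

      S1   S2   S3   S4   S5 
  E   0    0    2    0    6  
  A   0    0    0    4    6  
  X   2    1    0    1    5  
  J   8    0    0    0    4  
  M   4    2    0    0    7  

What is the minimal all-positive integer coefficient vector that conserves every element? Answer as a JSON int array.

Coefficients: [1, 5, 6, 3, 2]

E: 1·0+5·0+6·2+3·0 = 12 | 2·6 = 12
A: 1·0+5·0+6·0+3·4 = 12 | 2·6 = 12
X: 1·2+5·1+6·0+3·1 = 10 | 2·5 = 10
J: 1·8+5·0+6·0+3·0 = 8 | 2·4 = 8
M: 1·4+5·2+6·0+3·0 = 14 | 2·7 = 14
gcd(1,5,6,3,2) = 1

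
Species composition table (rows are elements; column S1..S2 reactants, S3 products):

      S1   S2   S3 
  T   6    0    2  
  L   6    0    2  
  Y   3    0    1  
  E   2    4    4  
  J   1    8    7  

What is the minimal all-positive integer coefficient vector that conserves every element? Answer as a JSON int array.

Coefficients: [2, 5, 6]

T: 2·6+5·0 = 12 | 6·2 = 12
L: 2·6+5·0 = 12 | 6·2 = 12
Y: 2·3+5·0 = 6 | 6·1 = 6
E: 2·2+5·4 = 24 | 6·4 = 24
J: 2·1+5·8 = 42 | 6·7 = 42
gcd(2,5,6) = 1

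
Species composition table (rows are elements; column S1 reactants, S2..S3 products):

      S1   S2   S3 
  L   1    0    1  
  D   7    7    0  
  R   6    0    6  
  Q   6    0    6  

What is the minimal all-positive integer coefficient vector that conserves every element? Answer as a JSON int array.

L: 1·1 = 1 | 1·0+1·1 = 1
D: 1·7 = 7 | 1·7+1·0 = 7
R: 1·6 = 6 | 1·0+1·6 = 6
Q: 1·6 = 6 | 1·0+1·6 = 6
gcd(1,1,1) = 1

Coefficients: [1, 1, 1]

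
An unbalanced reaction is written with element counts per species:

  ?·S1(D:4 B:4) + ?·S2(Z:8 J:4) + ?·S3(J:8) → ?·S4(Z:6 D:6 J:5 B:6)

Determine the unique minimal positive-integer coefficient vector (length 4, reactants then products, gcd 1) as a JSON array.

Coefficients: [6, 3, 1, 4]

Z: 6·0+3·8+1·0 = 24 | 4·6 = 24
D: 6·4+3·0+1·0 = 24 | 4·6 = 24
J: 6·0+3·4+1·8 = 20 | 4·5 = 20
B: 6·4+3·0+1·0 = 24 | 4·6 = 24
gcd(6,3,1,4) = 1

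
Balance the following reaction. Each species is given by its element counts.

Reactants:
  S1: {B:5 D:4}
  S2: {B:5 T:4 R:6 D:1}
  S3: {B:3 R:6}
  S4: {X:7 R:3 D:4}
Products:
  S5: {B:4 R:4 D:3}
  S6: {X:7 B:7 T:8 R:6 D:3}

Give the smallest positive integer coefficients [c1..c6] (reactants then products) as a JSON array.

Coefficients: [3, 4, 1, 2, 6, 2]

X: 3·0+4·0+1·0+2·7 = 14 | 6·0+2·7 = 14
B: 3·5+4·5+1·3+2·0 = 38 | 6·4+2·7 = 38
T: 3·0+4·4+1·0+2·0 = 16 | 6·0+2·8 = 16
R: 3·0+4·6+1·6+2·3 = 36 | 6·4+2·6 = 36
D: 3·4+4·1+1·0+2·4 = 24 | 6·3+2·3 = 24
gcd(3,4,1,2,6,2) = 1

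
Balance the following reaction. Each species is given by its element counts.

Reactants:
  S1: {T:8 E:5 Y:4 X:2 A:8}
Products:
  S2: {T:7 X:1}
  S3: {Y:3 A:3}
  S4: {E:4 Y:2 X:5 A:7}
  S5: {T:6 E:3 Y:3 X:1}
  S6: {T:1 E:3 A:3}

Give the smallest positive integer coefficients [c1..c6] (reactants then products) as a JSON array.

T: 5·8 = 40 | 4·7+5·0+1·0+1·6+6·1 = 40
E: 5·5 = 25 | 4·0+5·0+1·4+1·3+6·3 = 25
Y: 5·4 = 20 | 4·0+5·3+1·2+1·3+6·0 = 20
X: 5·2 = 10 | 4·1+5·0+1·5+1·1+6·0 = 10
A: 5·8 = 40 | 4·0+5·3+1·7+1·0+6·3 = 40
gcd(5,4,5,1,1,6) = 1

Coefficients: [5, 4, 5, 1, 1, 6]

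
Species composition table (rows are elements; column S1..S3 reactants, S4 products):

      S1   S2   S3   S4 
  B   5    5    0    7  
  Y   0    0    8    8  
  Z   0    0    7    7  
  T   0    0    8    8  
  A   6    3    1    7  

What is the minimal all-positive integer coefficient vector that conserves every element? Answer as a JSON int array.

Coefficients: [3, 4, 5, 5]

B: 3·5+4·5+5·0 = 35 | 5·7 = 35
Y: 3·0+4·0+5·8 = 40 | 5·8 = 40
Z: 3·0+4·0+5·7 = 35 | 5·7 = 35
T: 3·0+4·0+5·8 = 40 | 5·8 = 40
A: 3·6+4·3+5·1 = 35 | 5·7 = 35
gcd(3,4,5,5) = 1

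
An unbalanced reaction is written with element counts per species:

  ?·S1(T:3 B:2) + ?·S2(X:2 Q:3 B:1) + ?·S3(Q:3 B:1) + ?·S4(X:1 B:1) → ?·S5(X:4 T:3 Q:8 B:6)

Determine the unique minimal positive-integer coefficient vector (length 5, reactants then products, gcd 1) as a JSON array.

X: 3·0+4·2+4·0+4·1 = 12 | 3·4 = 12
T: 3·3+4·0+4·0+4·0 = 9 | 3·3 = 9
Q: 3·0+4·3+4·3+4·0 = 24 | 3·8 = 24
B: 3·2+4·1+4·1+4·1 = 18 | 3·6 = 18
gcd(3,4,4,4,3) = 1

Coefficients: [3, 4, 4, 4, 3]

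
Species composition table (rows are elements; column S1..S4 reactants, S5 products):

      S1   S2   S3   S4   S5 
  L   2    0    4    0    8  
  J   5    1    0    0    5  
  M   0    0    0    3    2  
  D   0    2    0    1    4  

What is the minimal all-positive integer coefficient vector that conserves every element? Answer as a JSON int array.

Coefficients: [2, 5, 5, 2, 3]

L: 2·2+5·0+5·4+2·0 = 24 | 3·8 = 24
J: 2·5+5·1+5·0+2·0 = 15 | 3·5 = 15
M: 2·0+5·0+5·0+2·3 = 6 | 3·2 = 6
D: 2·0+5·2+5·0+2·1 = 12 | 3·4 = 12
gcd(2,5,5,2,3) = 1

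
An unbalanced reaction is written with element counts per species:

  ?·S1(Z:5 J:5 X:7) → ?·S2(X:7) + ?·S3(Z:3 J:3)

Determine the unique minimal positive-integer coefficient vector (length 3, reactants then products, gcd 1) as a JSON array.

Coefficients: [3, 3, 5]

Z: 3·5 = 15 | 3·0+5·3 = 15
J: 3·5 = 15 | 3·0+5·3 = 15
X: 3·7 = 21 | 3·7+5·0 = 21
gcd(3,3,5) = 1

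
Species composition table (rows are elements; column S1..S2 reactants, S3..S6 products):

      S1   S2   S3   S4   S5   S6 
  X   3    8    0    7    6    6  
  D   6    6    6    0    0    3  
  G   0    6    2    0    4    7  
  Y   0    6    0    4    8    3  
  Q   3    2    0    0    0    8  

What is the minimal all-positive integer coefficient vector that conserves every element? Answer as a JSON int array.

Coefficients: [2, 5, 6, 4, 1, 2]

X: 2·3+5·8 = 46 | 6·0+4·7+1·6+2·6 = 46
D: 2·6+5·6 = 42 | 6·6+4·0+1·0+2·3 = 42
G: 2·0+5·6 = 30 | 6·2+4·0+1·4+2·7 = 30
Y: 2·0+5·6 = 30 | 6·0+4·4+1·8+2·3 = 30
Q: 2·3+5·2 = 16 | 6·0+4·0+1·0+2·8 = 16
gcd(2,5,6,4,1,2) = 1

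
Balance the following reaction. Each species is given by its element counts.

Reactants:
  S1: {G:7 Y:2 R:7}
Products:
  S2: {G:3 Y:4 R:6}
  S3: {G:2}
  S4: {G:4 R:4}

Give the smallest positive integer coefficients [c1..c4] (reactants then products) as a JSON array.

Coefficients: [4, 2, 3, 4]

G: 4·7 = 28 | 2·3+3·2+4·4 = 28
Y: 4·2 = 8 | 2·4+3·0+4·0 = 8
R: 4·7 = 28 | 2·6+3·0+4·4 = 28
gcd(4,2,3,4) = 1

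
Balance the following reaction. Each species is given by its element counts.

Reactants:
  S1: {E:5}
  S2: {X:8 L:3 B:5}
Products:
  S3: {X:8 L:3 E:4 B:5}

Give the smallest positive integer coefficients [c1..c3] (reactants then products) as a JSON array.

Coefficients: [4, 5, 5]

X: 4·0+5·8 = 40 | 5·8 = 40
L: 4·0+5·3 = 15 | 5·3 = 15
E: 4·5+5·0 = 20 | 5·4 = 20
B: 4·0+5·5 = 25 | 5·5 = 25
gcd(4,5,5) = 1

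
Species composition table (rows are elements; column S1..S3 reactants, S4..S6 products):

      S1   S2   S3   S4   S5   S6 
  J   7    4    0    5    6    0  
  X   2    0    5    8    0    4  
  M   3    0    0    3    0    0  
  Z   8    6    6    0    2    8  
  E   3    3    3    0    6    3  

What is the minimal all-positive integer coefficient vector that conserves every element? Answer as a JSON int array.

Coefficients: [1, 1, 6, 1, 1, 6]

J: 1·7+1·4+6·0 = 11 | 1·5+1·6+6·0 = 11
X: 1·2+1·0+6·5 = 32 | 1·8+1·0+6·4 = 32
M: 1·3+1·0+6·0 = 3 | 1·3+1·0+6·0 = 3
Z: 1·8+1·6+6·6 = 50 | 1·0+1·2+6·8 = 50
E: 1·3+1·3+6·3 = 24 | 1·0+1·6+6·3 = 24
gcd(1,1,6,1,1,6) = 1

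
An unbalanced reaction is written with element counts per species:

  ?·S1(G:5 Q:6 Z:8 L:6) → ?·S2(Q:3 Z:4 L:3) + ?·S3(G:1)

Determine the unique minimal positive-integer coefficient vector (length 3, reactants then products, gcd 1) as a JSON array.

Coefficients: [1, 2, 5]

G: 1·5 = 5 | 2·0+5·1 = 5
Q: 1·6 = 6 | 2·3+5·0 = 6
Z: 1·8 = 8 | 2·4+5·0 = 8
L: 1·6 = 6 | 2·3+5·0 = 6
gcd(1,2,5) = 1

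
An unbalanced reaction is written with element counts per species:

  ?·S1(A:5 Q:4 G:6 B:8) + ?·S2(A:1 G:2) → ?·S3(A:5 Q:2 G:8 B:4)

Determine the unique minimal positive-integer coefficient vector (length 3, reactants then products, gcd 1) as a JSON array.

Coefficients: [1, 5, 2]

A: 1·5+5·1 = 10 | 2·5 = 10
Q: 1·4+5·0 = 4 | 2·2 = 4
G: 1·6+5·2 = 16 | 2·8 = 16
B: 1·8+5·0 = 8 | 2·4 = 8
gcd(1,5,2) = 1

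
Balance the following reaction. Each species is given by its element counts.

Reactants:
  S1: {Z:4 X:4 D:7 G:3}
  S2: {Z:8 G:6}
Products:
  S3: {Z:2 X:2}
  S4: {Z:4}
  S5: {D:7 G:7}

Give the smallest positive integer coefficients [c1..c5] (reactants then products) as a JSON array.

Coefficients: [3, 2, 6, 4, 3]

Z: 3·4+2·8 = 28 | 6·2+4·4+3·0 = 28
X: 3·4+2·0 = 12 | 6·2+4·0+3·0 = 12
D: 3·7+2·0 = 21 | 6·0+4·0+3·7 = 21
G: 3·3+2·6 = 21 | 6·0+4·0+3·7 = 21
gcd(3,2,6,4,3) = 1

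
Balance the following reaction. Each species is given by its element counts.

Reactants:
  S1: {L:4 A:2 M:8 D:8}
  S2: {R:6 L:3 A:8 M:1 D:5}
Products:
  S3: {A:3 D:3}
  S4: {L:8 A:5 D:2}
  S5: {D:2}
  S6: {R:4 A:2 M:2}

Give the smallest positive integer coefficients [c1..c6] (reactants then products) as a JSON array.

Coefficients: [1, 4, 4, 2, 6, 6]

R: 1·0+4·6 = 24 | 4·0+2·0+6·0+6·4 = 24
L: 1·4+4·3 = 16 | 4·0+2·8+6·0+6·0 = 16
A: 1·2+4·8 = 34 | 4·3+2·5+6·0+6·2 = 34
M: 1·8+4·1 = 12 | 4·0+2·0+6·0+6·2 = 12
D: 1·8+4·5 = 28 | 4·3+2·2+6·2+6·0 = 28
gcd(1,4,4,2,6,6) = 1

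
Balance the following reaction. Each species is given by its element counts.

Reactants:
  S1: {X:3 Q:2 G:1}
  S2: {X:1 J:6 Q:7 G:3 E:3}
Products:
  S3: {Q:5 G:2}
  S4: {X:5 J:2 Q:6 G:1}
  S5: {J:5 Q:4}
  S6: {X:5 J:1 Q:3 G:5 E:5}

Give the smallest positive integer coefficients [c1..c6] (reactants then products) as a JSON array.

Coefficients: [5, 5, 2, 1, 5, 3]

X: 5·3+5·1 = 20 | 2·0+1·5+5·0+3·5 = 20
J: 5·0+5·6 = 30 | 2·0+1·2+5·5+3·1 = 30
Q: 5·2+5·7 = 45 | 2·5+1·6+5·4+3·3 = 45
G: 5·1+5·3 = 20 | 2·2+1·1+5·0+3·5 = 20
E: 5·0+5·3 = 15 | 2·0+1·0+5·0+3·5 = 15
gcd(5,5,2,1,5,3) = 1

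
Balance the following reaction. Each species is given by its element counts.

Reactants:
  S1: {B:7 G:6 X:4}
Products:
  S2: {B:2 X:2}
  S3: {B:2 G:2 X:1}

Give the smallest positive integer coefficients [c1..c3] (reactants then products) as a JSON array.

Coefficients: [2, 1, 6]

B: 2·7 = 14 | 1·2+6·2 = 14
G: 2·6 = 12 | 1·0+6·2 = 12
X: 2·4 = 8 | 1·2+6·1 = 8
gcd(2,1,6) = 1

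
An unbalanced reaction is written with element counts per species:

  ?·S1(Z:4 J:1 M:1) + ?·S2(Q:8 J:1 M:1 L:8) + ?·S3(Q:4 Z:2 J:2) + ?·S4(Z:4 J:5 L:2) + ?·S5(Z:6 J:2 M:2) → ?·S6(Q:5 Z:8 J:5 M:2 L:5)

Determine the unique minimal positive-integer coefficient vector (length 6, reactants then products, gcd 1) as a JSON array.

Q: 4·0+2·8+1·4+2·0+1·0 = 20 | 4·5 = 20
Z: 4·4+2·0+1·2+2·4+1·6 = 32 | 4·8 = 32
J: 4·1+2·1+1·2+2·5+1·2 = 20 | 4·5 = 20
M: 4·1+2·1+1·0+2·0+1·2 = 8 | 4·2 = 8
L: 4·0+2·8+1·0+2·2+1·0 = 20 | 4·5 = 20
gcd(4,2,1,2,1,4) = 1

Coefficients: [4, 2, 1, 2, 1, 4]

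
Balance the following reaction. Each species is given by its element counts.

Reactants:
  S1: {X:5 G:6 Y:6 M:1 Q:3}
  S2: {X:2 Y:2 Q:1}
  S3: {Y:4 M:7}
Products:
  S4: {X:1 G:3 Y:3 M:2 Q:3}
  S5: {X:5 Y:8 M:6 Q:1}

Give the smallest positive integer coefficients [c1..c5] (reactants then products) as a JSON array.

Coefficients: [1, 6, 3, 2, 3]

X: 1·5+6·2+3·0 = 17 | 2·1+3·5 = 17
G: 1·6+6·0+3·0 = 6 | 2·3+3·0 = 6
Y: 1·6+6·2+3·4 = 30 | 2·3+3·8 = 30
M: 1·1+6·0+3·7 = 22 | 2·2+3·6 = 22
Q: 1·3+6·1+3·0 = 9 | 2·3+3·1 = 9
gcd(1,6,3,2,3) = 1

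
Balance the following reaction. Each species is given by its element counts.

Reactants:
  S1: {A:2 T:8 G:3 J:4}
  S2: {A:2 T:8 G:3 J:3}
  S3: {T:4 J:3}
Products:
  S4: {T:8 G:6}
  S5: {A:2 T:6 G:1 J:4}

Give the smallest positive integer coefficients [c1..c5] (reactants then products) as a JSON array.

A: 3·2+3·2+1·0 = 12 | 2·0+6·2 = 12
T: 3·8+3·8+1·4 = 52 | 2·8+6·6 = 52
G: 3·3+3·3+1·0 = 18 | 2·6+6·1 = 18
J: 3·4+3·3+1·3 = 24 | 2·0+6·4 = 24
gcd(3,3,1,2,6) = 1

Coefficients: [3, 3, 1, 2, 6]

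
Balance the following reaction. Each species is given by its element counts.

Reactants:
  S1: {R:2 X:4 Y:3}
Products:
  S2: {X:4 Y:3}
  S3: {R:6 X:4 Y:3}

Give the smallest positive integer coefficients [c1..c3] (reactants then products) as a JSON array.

Coefficients: [3, 2, 1]

R: 3·2 = 6 | 2·0+1·6 = 6
X: 3·4 = 12 | 2·4+1·4 = 12
Y: 3·3 = 9 | 2·3+1·3 = 9
gcd(3,2,1) = 1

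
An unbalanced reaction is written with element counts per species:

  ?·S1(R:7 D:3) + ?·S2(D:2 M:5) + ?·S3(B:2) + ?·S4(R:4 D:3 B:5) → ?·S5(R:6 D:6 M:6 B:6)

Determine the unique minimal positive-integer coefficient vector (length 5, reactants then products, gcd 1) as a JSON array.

Coefficients: [2, 6, 5, 4, 5]

R: 2·7+6·0+5·0+4·4 = 30 | 5·6 = 30
D: 2·3+6·2+5·0+4·3 = 30 | 5·6 = 30
M: 2·0+6·5+5·0+4·0 = 30 | 5·6 = 30
B: 2·0+6·0+5·2+4·5 = 30 | 5·6 = 30
gcd(2,6,5,4,5) = 1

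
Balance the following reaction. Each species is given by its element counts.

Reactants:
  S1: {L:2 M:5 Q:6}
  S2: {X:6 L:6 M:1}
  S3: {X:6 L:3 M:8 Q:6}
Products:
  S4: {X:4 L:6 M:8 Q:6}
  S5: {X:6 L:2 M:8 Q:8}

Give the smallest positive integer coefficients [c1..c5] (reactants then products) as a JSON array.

Coefficients: [3, 1, 4, 3, 3]

X: 3·0+1·6+4·6 = 30 | 3·4+3·6 = 30
L: 3·2+1·6+4·3 = 24 | 3·6+3·2 = 24
M: 3·5+1·1+4·8 = 48 | 3·8+3·8 = 48
Q: 3·6+1·0+4·6 = 42 | 3·6+3·8 = 42
gcd(3,1,4,3,3) = 1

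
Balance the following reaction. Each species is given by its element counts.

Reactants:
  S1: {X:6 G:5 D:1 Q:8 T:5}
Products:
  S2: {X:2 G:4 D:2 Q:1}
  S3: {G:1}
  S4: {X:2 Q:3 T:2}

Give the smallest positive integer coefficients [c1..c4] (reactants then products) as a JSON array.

Coefficients: [2, 1, 6, 5]

X: 2·6 = 12 | 1·2+6·0+5·2 = 12
G: 2·5 = 10 | 1·4+6·1+5·0 = 10
D: 2·1 = 2 | 1·2+6·0+5·0 = 2
Q: 2·8 = 16 | 1·1+6·0+5·3 = 16
T: 2·5 = 10 | 1·0+6·0+5·2 = 10
gcd(2,1,6,5) = 1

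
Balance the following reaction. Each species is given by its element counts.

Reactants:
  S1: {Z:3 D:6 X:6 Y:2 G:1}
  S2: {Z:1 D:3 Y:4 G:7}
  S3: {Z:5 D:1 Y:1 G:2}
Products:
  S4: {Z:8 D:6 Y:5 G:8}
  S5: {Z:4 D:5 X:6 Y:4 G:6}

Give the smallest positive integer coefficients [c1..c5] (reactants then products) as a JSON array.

Coefficients: [3, 5, 6, 4, 3]

Z: 3·3+5·1+6·5 = 44 | 4·8+3·4 = 44
D: 3·6+5·3+6·1 = 39 | 4·6+3·5 = 39
X: 3·6+5·0+6·0 = 18 | 4·0+3·6 = 18
Y: 3·2+5·4+6·1 = 32 | 4·5+3·4 = 32
G: 3·1+5·7+6·2 = 50 | 4·8+3·6 = 50
gcd(3,5,6,4,3) = 1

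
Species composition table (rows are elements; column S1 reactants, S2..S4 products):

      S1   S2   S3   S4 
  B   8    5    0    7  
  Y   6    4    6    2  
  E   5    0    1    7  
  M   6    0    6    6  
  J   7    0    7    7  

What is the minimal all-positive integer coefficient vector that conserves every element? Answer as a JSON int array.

Coefficients: [3, 2, 1, 2]

B: 3·8 = 24 | 2·5+1·0+2·7 = 24
Y: 3·6 = 18 | 2·4+1·6+2·2 = 18
E: 3·5 = 15 | 2·0+1·1+2·7 = 15
M: 3·6 = 18 | 2·0+1·6+2·6 = 18
J: 3·7 = 21 | 2·0+1·7+2·7 = 21
gcd(3,2,1,2) = 1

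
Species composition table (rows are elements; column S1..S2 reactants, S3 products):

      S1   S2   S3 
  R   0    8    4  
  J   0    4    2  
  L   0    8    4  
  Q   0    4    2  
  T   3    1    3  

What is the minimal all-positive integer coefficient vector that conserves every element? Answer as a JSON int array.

R: 5·0+3·8 = 24 | 6·4 = 24
J: 5·0+3·4 = 12 | 6·2 = 12
L: 5·0+3·8 = 24 | 6·4 = 24
Q: 5·0+3·4 = 12 | 6·2 = 12
T: 5·3+3·1 = 18 | 6·3 = 18
gcd(5,3,6) = 1

Coefficients: [5, 3, 6]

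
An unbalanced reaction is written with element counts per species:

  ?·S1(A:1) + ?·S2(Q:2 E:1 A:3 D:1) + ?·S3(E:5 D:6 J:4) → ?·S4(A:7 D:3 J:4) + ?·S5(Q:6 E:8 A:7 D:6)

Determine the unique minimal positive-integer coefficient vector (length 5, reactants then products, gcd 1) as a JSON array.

Q: 5·0+3·2+1·0 = 6 | 1·0+1·6 = 6
E: 5·0+3·1+1·5 = 8 | 1·0+1·8 = 8
A: 5·1+3·3+1·0 = 14 | 1·7+1·7 = 14
D: 5·0+3·1+1·6 = 9 | 1·3+1·6 = 9
J: 5·0+3·0+1·4 = 4 | 1·4+1·0 = 4
gcd(5,3,1,1,1) = 1

Coefficients: [5, 3, 1, 1, 1]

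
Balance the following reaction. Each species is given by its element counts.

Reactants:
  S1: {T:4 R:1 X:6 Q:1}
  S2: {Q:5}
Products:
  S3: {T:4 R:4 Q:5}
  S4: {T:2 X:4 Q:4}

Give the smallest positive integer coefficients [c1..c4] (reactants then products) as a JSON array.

T: 4·4+5·0 = 16 | 1·4+6·2 = 16
R: 4·1+5·0 = 4 | 1·4+6·0 = 4
X: 4·6+5·0 = 24 | 1·0+6·4 = 24
Q: 4·1+5·5 = 29 | 1·5+6·4 = 29
gcd(4,5,1,6) = 1

Coefficients: [4, 5, 1, 6]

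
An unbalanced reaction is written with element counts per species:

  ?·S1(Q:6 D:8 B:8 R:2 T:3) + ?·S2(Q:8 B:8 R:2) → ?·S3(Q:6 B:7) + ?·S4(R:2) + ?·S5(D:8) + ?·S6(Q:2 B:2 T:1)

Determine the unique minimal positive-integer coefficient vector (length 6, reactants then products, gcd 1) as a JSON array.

Coefficients: [2, 3, 4, 5, 2, 6]

Q: 2·6+3·8 = 36 | 4·6+5·0+2·0+6·2 = 36
D: 2·8+3·0 = 16 | 4·0+5·0+2·8+6·0 = 16
B: 2·8+3·8 = 40 | 4·7+5·0+2·0+6·2 = 40
R: 2·2+3·2 = 10 | 4·0+5·2+2·0+6·0 = 10
T: 2·3+3·0 = 6 | 4·0+5·0+2·0+6·1 = 6
gcd(2,3,4,5,2,6) = 1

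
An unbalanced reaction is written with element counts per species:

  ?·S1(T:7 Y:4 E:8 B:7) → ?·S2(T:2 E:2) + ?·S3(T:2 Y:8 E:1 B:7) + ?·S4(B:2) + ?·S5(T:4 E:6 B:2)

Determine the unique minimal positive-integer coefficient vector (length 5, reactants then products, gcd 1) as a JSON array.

Coefficients: [4, 6, 2, 4, 3]

T: 4·7 = 28 | 6·2+2·2+4·0+3·4 = 28
Y: 4·4 = 16 | 6·0+2·8+4·0+3·0 = 16
E: 4·8 = 32 | 6·2+2·1+4·0+3·6 = 32
B: 4·7 = 28 | 6·0+2·7+4·2+3·2 = 28
gcd(4,6,2,4,3) = 1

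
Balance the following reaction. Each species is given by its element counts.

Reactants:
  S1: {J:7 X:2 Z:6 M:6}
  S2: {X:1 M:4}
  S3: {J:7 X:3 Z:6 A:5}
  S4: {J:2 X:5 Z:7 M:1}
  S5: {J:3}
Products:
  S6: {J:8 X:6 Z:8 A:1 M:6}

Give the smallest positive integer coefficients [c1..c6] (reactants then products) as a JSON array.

Coefficients: [1, 5, 1, 4, 6, 5]

J: 1·7+5·0+1·7+4·2+6·3 = 40 | 5·8 = 40
X: 1·2+5·1+1·3+4·5+6·0 = 30 | 5·6 = 30
Z: 1·6+5·0+1·6+4·7+6·0 = 40 | 5·8 = 40
A: 1·0+5·0+1·5+4·0+6·0 = 5 | 5·1 = 5
M: 1·6+5·4+1·0+4·1+6·0 = 30 | 5·6 = 30
gcd(1,5,1,4,6,5) = 1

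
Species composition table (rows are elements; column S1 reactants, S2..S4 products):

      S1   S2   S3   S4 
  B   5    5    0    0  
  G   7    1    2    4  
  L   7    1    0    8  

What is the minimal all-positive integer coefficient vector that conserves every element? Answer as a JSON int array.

Coefficients: [4, 4, 6, 3]

B: 4·5 = 20 | 4·5+6·0+3·0 = 20
G: 4·7 = 28 | 4·1+6·2+3·4 = 28
L: 4·7 = 28 | 4·1+6·0+3·8 = 28
gcd(4,4,6,3) = 1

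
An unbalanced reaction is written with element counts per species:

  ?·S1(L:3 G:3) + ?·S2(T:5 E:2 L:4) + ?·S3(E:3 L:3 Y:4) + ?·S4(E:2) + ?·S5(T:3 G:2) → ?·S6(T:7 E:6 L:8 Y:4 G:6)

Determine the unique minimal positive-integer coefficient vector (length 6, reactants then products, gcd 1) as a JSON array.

T: 2·0+1·5+2·0+2·0+3·3 = 14 | 2·7 = 14
E: 2·0+1·2+2·3+2·2+3·0 = 12 | 2·6 = 12
L: 2·3+1·4+2·3+2·0+3·0 = 16 | 2·8 = 16
Y: 2·0+1·0+2·4+2·0+3·0 = 8 | 2·4 = 8
G: 2·3+1·0+2·0+2·0+3·2 = 12 | 2·6 = 12
gcd(2,1,2,2,3,2) = 1

Coefficients: [2, 1, 2, 2, 3, 2]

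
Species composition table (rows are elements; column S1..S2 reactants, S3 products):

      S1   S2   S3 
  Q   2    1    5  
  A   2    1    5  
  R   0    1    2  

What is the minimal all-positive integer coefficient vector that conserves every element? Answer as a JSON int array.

Coefficients: [3, 4, 2]

Q: 3·2+4·1 = 10 | 2·5 = 10
A: 3·2+4·1 = 10 | 2·5 = 10
R: 3·0+4·1 = 4 | 2·2 = 4
gcd(3,4,2) = 1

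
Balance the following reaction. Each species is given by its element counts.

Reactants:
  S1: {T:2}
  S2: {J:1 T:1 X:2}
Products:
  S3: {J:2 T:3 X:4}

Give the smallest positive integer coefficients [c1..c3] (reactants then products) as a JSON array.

J: 1·0+4·1 = 4 | 2·2 = 4
T: 1·2+4·1 = 6 | 2·3 = 6
X: 1·0+4·2 = 8 | 2·4 = 8
gcd(1,4,2) = 1

Coefficients: [1, 4, 2]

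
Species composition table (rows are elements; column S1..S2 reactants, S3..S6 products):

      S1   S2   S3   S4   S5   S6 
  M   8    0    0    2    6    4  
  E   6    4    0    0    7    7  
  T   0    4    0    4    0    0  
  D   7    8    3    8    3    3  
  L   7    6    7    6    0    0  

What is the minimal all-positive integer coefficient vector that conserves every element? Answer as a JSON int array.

M: 6·8+5·0 = 48 | 6·0+5·2+3·6+5·4 = 48
E: 6·6+5·4 = 56 | 6·0+5·0+3·7+5·7 = 56
T: 6·0+5·4 = 20 | 6·0+5·4+3·0+5·0 = 20
D: 6·7+5·8 = 82 | 6·3+5·8+3·3+5·3 = 82
L: 6·7+5·6 = 72 | 6·7+5·6+3·0+5·0 = 72
gcd(6,5,6,5,3,5) = 1

Coefficients: [6, 5, 6, 5, 3, 5]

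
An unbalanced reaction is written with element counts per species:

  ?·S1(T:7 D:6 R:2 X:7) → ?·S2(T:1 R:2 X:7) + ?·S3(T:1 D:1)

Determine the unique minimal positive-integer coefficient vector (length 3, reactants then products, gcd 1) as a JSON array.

T: 1·7 = 7 | 1·1+6·1 = 7
D: 1·6 = 6 | 1·0+6·1 = 6
R: 1·2 = 2 | 1·2+6·0 = 2
X: 1·7 = 7 | 1·7+6·0 = 7
gcd(1,1,6) = 1

Coefficients: [1, 1, 6]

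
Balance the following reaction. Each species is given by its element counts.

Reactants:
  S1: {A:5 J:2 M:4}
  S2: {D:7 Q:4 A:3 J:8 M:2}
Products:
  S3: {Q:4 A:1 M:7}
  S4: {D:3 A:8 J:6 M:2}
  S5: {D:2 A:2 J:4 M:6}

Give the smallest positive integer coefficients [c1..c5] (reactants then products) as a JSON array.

Coefficients: [6, 2, 2, 4, 1]

D: 6·0+2·7 = 14 | 2·0+4·3+1·2 = 14
Q: 6·0+2·4 = 8 | 2·4+4·0+1·0 = 8
A: 6·5+2·3 = 36 | 2·1+4·8+1·2 = 36
J: 6·2+2·8 = 28 | 2·0+4·6+1·4 = 28
M: 6·4+2·2 = 28 | 2·7+4·2+1·6 = 28
gcd(6,2,2,4,1) = 1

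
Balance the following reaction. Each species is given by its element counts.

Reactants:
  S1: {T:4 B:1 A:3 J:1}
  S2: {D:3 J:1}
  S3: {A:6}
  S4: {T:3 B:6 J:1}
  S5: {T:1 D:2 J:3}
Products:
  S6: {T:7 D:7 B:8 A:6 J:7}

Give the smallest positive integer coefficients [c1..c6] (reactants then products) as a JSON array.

Coefficients: [2, 6, 3, 5, 5, 4]

T: 2·4+6·0+3·0+5·3+5·1 = 28 | 4·7 = 28
D: 2·0+6·3+3·0+5·0+5·2 = 28 | 4·7 = 28
B: 2·1+6·0+3·0+5·6+5·0 = 32 | 4·8 = 32
A: 2·3+6·0+3·6+5·0+5·0 = 24 | 4·6 = 24
J: 2·1+6·1+3·0+5·1+5·3 = 28 | 4·7 = 28
gcd(2,6,3,5,5,4) = 1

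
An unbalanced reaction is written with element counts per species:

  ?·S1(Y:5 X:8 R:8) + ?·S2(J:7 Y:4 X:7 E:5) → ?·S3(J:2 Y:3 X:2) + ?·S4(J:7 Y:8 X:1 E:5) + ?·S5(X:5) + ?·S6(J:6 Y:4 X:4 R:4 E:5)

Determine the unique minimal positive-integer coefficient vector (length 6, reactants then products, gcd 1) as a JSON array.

Coefficients: [2, 5, 2, 1, 6, 4]

J: 2·0+5·7 = 35 | 2·2+1·7+6·0+4·6 = 35
Y: 2·5+5·4 = 30 | 2·3+1·8+6·0+4·4 = 30
X: 2·8+5·7 = 51 | 2·2+1·1+6·5+4·4 = 51
R: 2·8+5·0 = 16 | 2·0+1·0+6·0+4·4 = 16
E: 2·0+5·5 = 25 | 2·0+1·5+6·0+4·5 = 25
gcd(2,5,2,1,6,4) = 1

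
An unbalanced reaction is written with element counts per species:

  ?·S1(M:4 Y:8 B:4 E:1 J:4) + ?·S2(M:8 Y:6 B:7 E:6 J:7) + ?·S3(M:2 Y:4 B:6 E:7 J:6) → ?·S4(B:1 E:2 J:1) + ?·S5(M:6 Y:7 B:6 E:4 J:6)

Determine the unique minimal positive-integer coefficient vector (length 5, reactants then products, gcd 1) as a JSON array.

M: 2·4+3·8+2·2 = 36 | 5·0+6·6 = 36
Y: 2·8+3·6+2·4 = 42 | 5·0+6·7 = 42
B: 2·4+3·7+2·6 = 41 | 5·1+6·6 = 41
E: 2·1+3·6+2·7 = 34 | 5·2+6·4 = 34
J: 2·4+3·7+2·6 = 41 | 5·1+6·6 = 41
gcd(2,3,2,5,6) = 1

Coefficients: [2, 3, 2, 5, 6]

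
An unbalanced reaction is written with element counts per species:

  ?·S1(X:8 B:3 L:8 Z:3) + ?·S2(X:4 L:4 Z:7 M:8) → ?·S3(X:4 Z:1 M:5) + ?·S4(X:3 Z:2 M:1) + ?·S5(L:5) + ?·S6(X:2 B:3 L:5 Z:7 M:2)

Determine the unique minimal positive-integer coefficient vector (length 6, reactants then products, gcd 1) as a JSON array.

X: 3·8+4·4 = 40 | 4·4+6·3+5·0+3·2 = 40
B: 3·3+4·0 = 9 | 4·0+6·0+5·0+3·3 = 9
L: 3·8+4·4 = 40 | 4·0+6·0+5·5+3·5 = 40
Z: 3·3+4·7 = 37 | 4·1+6·2+5·0+3·7 = 37
M: 3·0+4·8 = 32 | 4·5+6·1+5·0+3·2 = 32
gcd(3,4,4,6,5,3) = 1

Coefficients: [3, 4, 4, 6, 5, 3]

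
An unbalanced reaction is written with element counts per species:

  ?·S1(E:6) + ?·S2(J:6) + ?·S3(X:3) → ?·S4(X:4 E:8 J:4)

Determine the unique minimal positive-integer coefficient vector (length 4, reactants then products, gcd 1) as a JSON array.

X: 4·0+2·0+4·3 = 12 | 3·4 = 12
E: 4·6+2·0+4·0 = 24 | 3·8 = 24
J: 4·0+2·6+4·0 = 12 | 3·4 = 12
gcd(4,2,4,3) = 1

Coefficients: [4, 2, 4, 3]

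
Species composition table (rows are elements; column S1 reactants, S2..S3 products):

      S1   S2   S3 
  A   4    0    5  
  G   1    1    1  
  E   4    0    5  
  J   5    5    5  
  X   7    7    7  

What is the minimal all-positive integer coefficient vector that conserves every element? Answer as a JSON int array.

A: 5·4 = 20 | 1·0+4·5 = 20
G: 5·1 = 5 | 1·1+4·1 = 5
E: 5·4 = 20 | 1·0+4·5 = 20
J: 5·5 = 25 | 1·5+4·5 = 25
X: 5·7 = 35 | 1·7+4·7 = 35
gcd(5,1,4) = 1

Coefficients: [5, 1, 4]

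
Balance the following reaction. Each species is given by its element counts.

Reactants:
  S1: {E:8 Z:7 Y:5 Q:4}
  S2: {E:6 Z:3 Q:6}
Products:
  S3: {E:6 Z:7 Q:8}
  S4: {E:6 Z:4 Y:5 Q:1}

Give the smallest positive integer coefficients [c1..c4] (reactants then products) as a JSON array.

E: 6·8+1·6 = 54 | 3·6+6·6 = 54
Z: 6·7+1·3 = 45 | 3·7+6·4 = 45
Y: 6·5+1·0 = 30 | 3·0+6·5 = 30
Q: 6·4+1·6 = 30 | 3·8+6·1 = 30
gcd(6,1,3,6) = 1

Coefficients: [6, 1, 3, 6]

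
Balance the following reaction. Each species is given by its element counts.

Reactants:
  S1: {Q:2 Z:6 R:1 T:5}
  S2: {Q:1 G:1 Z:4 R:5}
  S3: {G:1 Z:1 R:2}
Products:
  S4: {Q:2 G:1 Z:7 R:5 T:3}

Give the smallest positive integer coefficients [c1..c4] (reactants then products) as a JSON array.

Coefficients: [3, 4, 1, 5]

Q: 3·2+4·1+1·0 = 10 | 5·2 = 10
G: 3·0+4·1+1·1 = 5 | 5·1 = 5
Z: 3·6+4·4+1·1 = 35 | 5·7 = 35
R: 3·1+4·5+1·2 = 25 | 5·5 = 25
T: 3·5+4·0+1·0 = 15 | 5·3 = 15
gcd(3,4,1,5) = 1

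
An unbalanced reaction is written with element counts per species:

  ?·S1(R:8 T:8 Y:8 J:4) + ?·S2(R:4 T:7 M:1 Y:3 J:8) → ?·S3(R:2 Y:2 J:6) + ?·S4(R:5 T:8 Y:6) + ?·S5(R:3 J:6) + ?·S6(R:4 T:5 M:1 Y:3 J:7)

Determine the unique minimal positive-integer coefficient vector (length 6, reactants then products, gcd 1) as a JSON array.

R: 5·8+4·4 = 56 | 2·2+6·5+2·3+4·4 = 56
T: 5·8+4·7 = 68 | 2·0+6·8+2·0+4·5 = 68
M: 5·0+4·1 = 4 | 2·0+6·0+2·0+4·1 = 4
Y: 5·8+4·3 = 52 | 2·2+6·6+2·0+4·3 = 52
J: 5·4+4·8 = 52 | 2·6+6·0+2·6+4·7 = 52
gcd(5,4,2,6,2,4) = 1

Coefficients: [5, 4, 2, 6, 2, 4]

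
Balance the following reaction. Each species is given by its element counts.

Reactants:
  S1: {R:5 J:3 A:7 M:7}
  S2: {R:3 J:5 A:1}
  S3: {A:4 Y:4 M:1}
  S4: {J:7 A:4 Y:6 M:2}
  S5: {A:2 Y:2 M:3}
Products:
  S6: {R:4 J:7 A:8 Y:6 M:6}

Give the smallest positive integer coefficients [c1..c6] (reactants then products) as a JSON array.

Coefficients: [1, 5, 3, 1, 6, 5]

R: 1·5+5·3+3·0+1·0+6·0 = 20 | 5·4 = 20
J: 1·3+5·5+3·0+1·7+6·0 = 35 | 5·7 = 35
A: 1·7+5·1+3·4+1·4+6·2 = 40 | 5·8 = 40
Y: 1·0+5·0+3·4+1·6+6·2 = 30 | 5·6 = 30
M: 1·7+5·0+3·1+1·2+6·3 = 30 | 5·6 = 30
gcd(1,5,3,1,6,5) = 1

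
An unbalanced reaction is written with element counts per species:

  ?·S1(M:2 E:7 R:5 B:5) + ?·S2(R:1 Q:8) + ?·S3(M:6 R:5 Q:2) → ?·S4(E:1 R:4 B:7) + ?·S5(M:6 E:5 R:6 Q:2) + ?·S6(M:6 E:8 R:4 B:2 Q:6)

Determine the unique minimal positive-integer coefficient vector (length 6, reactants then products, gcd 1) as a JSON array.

M: 6·2+1·0+5·6 = 42 | 4·0+6·6+1·6 = 42
E: 6·7+1·0+5·0 = 42 | 4·1+6·5+1·8 = 42
R: 6·5+1·1+5·5 = 56 | 4·4+6·6+1·4 = 56
B: 6·5+1·0+5·0 = 30 | 4·7+6·0+1·2 = 30
Q: 6·0+1·8+5·2 = 18 | 4·0+6·2+1·6 = 18
gcd(6,1,5,4,6,1) = 1

Coefficients: [6, 1, 5, 4, 6, 1]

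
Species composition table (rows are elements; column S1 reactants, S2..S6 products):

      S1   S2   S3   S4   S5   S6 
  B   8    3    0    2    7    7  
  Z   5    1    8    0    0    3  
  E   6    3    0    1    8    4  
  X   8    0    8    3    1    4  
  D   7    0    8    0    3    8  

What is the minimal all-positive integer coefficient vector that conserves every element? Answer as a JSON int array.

B: 5·8 = 40 | 3·3+2·0+5·2+1·7+2·7 = 40
Z: 5·5 = 25 | 3·1+2·8+5·0+1·0+2·3 = 25
E: 5·6 = 30 | 3·3+2·0+5·1+1·8+2·4 = 30
X: 5·8 = 40 | 3·0+2·8+5·3+1·1+2·4 = 40
D: 5·7 = 35 | 3·0+2·8+5·0+1·3+2·8 = 35
gcd(5,3,2,5,1,2) = 1

Coefficients: [5, 3, 2, 5, 1, 2]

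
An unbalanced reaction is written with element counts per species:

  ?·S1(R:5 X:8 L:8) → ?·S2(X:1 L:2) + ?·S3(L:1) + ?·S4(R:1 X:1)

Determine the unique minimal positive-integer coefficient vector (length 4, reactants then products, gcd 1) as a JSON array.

Coefficients: [1, 3, 2, 5]

R: 1·5 = 5 | 3·0+2·0+5·1 = 5
X: 1·8 = 8 | 3·1+2·0+5·1 = 8
L: 1·8 = 8 | 3·2+2·1+5·0 = 8
gcd(1,3,2,5) = 1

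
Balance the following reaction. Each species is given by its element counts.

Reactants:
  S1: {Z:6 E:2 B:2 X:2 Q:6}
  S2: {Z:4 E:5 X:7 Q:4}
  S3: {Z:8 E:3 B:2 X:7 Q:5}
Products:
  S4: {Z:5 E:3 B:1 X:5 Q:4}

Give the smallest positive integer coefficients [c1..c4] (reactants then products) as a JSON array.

Z: 1·6+2·4+2·8 = 30 | 6·5 = 30
E: 1·2+2·5+2·3 = 18 | 6·3 = 18
B: 1·2+2·0+2·2 = 6 | 6·1 = 6
X: 1·2+2·7+2·7 = 30 | 6·5 = 30
Q: 1·6+2·4+2·5 = 24 | 6·4 = 24
gcd(1,2,2,6) = 1

Coefficients: [1, 2, 2, 6]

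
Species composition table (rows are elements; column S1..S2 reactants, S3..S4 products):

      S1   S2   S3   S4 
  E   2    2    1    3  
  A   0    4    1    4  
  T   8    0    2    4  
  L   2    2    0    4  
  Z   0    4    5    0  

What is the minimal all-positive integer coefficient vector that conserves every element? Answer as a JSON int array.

E: 3·2+5·2 = 16 | 4·1+4·3 = 16
A: 3·0+5·4 = 20 | 4·1+4·4 = 20
T: 3·8+5·0 = 24 | 4·2+4·4 = 24
L: 3·2+5·2 = 16 | 4·0+4·4 = 16
Z: 3·0+5·4 = 20 | 4·5+4·0 = 20
gcd(3,5,4,4) = 1

Coefficients: [3, 5, 4, 4]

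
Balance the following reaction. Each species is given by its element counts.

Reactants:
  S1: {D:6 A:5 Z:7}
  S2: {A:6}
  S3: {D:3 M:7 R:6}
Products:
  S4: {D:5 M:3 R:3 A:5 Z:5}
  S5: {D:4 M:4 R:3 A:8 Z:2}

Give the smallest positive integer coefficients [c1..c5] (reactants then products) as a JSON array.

Coefficients: [3, 4, 3, 3, 3]

D: 3·6+4·0+3·3 = 27 | 3·5+3·4 = 27
M: 3·0+4·0+3·7 = 21 | 3·3+3·4 = 21
R: 3·0+4·0+3·6 = 18 | 3·3+3·3 = 18
A: 3·5+4·6+3·0 = 39 | 3·5+3·8 = 39
Z: 3·7+4·0+3·0 = 21 | 3·5+3·2 = 21
gcd(3,4,3,3,3) = 1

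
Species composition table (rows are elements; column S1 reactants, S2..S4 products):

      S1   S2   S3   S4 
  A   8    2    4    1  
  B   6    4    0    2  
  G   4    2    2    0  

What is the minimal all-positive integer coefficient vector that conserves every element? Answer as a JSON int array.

A: 4·8 = 32 | 3·2+5·4+6·1 = 32
B: 4·6 = 24 | 3·4+5·0+6·2 = 24
G: 4·4 = 16 | 3·2+5·2+6·0 = 16
gcd(4,3,5,6) = 1

Coefficients: [4, 3, 5, 6]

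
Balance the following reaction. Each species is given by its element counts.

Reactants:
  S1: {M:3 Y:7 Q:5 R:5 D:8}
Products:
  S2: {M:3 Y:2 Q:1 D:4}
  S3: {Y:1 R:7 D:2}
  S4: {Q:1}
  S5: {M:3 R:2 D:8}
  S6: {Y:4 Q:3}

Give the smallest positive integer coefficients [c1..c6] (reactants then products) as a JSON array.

M: 4·3 = 12 | 1·3+2·0+1·0+3·3+6·0 = 12
Y: 4·7 = 28 | 1·2+2·1+1·0+3·0+6·4 = 28
Q: 4·5 = 20 | 1·1+2·0+1·1+3·0+6·3 = 20
R: 4·5 = 20 | 1·0+2·7+1·0+3·2+6·0 = 20
D: 4·8 = 32 | 1·4+2·2+1·0+3·8+6·0 = 32
gcd(4,1,2,1,3,6) = 1

Coefficients: [4, 1, 2, 1, 3, 6]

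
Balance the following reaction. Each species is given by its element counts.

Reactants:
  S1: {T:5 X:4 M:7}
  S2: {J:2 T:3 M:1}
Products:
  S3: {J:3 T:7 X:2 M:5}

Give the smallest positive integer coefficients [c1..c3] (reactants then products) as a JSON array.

J: 1·0+3·2 = 6 | 2·3 = 6
T: 1·5+3·3 = 14 | 2·7 = 14
X: 1·4+3·0 = 4 | 2·2 = 4
M: 1·7+3·1 = 10 | 2·5 = 10
gcd(1,3,2) = 1

Coefficients: [1, 3, 2]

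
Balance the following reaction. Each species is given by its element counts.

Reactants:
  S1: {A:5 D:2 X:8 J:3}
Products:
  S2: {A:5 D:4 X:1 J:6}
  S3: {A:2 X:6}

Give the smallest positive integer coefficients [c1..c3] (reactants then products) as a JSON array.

A: 4·5 = 20 | 2·5+5·2 = 20
D: 4·2 = 8 | 2·4+5·0 = 8
X: 4·8 = 32 | 2·1+5·6 = 32
J: 4·3 = 12 | 2·6+5·0 = 12
gcd(4,2,5) = 1

Coefficients: [4, 2, 5]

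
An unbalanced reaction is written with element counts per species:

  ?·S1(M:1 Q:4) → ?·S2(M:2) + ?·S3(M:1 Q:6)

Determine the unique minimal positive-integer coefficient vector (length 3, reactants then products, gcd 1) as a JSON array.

M: 6·1 = 6 | 1·2+4·1 = 6
Q: 6·4 = 24 | 1·0+4·6 = 24
gcd(6,1,4) = 1

Coefficients: [6, 1, 4]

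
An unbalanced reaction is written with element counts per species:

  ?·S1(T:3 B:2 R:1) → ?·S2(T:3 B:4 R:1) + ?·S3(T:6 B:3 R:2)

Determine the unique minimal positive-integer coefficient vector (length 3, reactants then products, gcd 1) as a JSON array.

Coefficients: [5, 1, 2]

T: 5·3 = 15 | 1·3+2·6 = 15
B: 5·2 = 10 | 1·4+2·3 = 10
R: 5·1 = 5 | 1·1+2·2 = 5
gcd(5,1,2) = 1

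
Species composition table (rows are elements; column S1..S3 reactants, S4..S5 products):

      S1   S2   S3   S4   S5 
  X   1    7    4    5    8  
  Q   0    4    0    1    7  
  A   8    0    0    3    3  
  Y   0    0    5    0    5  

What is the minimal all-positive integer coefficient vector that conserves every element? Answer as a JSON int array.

X: 3·1+5·7+2·4 = 46 | 6·5+2·8 = 46
Q: 3·0+5·4+2·0 = 20 | 6·1+2·7 = 20
A: 3·8+5·0+2·0 = 24 | 6·3+2·3 = 24
Y: 3·0+5·0+2·5 = 10 | 6·0+2·5 = 10
gcd(3,5,2,6,2) = 1

Coefficients: [3, 5, 2, 6, 2]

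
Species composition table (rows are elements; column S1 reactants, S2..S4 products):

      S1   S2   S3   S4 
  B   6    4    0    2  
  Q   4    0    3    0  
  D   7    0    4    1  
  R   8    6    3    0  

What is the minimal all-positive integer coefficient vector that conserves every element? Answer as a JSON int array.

B: 3·6 = 18 | 2·4+4·0+5·2 = 18
Q: 3·4 = 12 | 2·0+4·3+5·0 = 12
D: 3·7 = 21 | 2·0+4·4+5·1 = 21
R: 3·8 = 24 | 2·6+4·3+5·0 = 24
gcd(3,2,4,5) = 1

Coefficients: [3, 2, 4, 5]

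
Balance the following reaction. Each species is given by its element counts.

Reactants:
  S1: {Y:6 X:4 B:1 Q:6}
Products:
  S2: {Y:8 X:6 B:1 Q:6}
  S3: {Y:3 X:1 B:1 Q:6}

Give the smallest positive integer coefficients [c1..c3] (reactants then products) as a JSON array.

Y: 5·6 = 30 | 3·8+2·3 = 30
X: 5·4 = 20 | 3·6+2·1 = 20
B: 5·1 = 5 | 3·1+2·1 = 5
Q: 5·6 = 30 | 3·6+2·6 = 30
gcd(5,3,2) = 1

Coefficients: [5, 3, 2]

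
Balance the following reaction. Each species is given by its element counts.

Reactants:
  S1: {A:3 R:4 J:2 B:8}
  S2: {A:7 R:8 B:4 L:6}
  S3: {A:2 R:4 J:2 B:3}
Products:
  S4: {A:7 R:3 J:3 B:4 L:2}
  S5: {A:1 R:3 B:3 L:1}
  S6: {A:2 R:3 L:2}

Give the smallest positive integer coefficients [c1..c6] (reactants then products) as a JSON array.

A: 1·3+3·7+2·2 = 28 | 2·7+6·1+4·2 = 28
R: 1·4+3·8+2·4 = 36 | 2·3+6·3+4·3 = 36
J: 1·2+3·0+2·2 = 6 | 2·3+6·0+4·0 = 6
B: 1·8+3·4+2·3 = 26 | 2·4+6·3+4·0 = 26
L: 1·0+3·6+2·0 = 18 | 2·2+6·1+4·2 = 18
gcd(1,3,2,2,6,4) = 1

Coefficients: [1, 3, 2, 2, 6, 4]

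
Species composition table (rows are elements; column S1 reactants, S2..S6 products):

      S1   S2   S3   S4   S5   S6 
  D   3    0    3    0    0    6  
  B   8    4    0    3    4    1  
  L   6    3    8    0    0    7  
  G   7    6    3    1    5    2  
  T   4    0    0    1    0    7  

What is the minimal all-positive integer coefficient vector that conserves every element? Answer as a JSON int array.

Coefficients: [3, 1, 1, 5, 1, 1]

D: 3·3 = 9 | 1·0+1·3+5·0+1·0+1·6 = 9
B: 3·8 = 24 | 1·4+1·0+5·3+1·4+1·1 = 24
L: 3·6 = 18 | 1·3+1·8+5·0+1·0+1·7 = 18
G: 3·7 = 21 | 1·6+1·3+5·1+1·5+1·2 = 21
T: 3·4 = 12 | 1·0+1·0+5·1+1·0+1·7 = 12
gcd(3,1,1,5,1,1) = 1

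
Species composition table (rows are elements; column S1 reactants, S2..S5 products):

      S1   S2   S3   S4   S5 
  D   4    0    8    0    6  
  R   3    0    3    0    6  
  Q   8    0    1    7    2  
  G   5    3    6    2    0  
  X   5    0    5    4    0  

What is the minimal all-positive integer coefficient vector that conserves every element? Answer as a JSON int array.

D: 5·4 = 20 | 3·0+1·8+5·0+2·6 = 20
R: 5·3 = 15 | 3·0+1·3+5·0+2·6 = 15
Q: 5·8 = 40 | 3·0+1·1+5·7+2·2 = 40
G: 5·5 = 25 | 3·3+1·6+5·2+2·0 = 25
X: 5·5 = 25 | 3·0+1·5+5·4+2·0 = 25
gcd(5,3,1,5,2) = 1

Coefficients: [5, 3, 1, 5, 2]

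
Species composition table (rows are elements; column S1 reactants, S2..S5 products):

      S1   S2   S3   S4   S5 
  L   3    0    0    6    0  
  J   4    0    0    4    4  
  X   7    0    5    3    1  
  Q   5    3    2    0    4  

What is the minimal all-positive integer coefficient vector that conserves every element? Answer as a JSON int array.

Coefficients: [6, 2, 6, 3, 3]

L: 6·3 = 18 | 2·0+6·0+3·6+3·0 = 18
J: 6·4 = 24 | 2·0+6·0+3·4+3·4 = 24
X: 6·7 = 42 | 2·0+6·5+3·3+3·1 = 42
Q: 6·5 = 30 | 2·3+6·2+3·0+3·4 = 30
gcd(6,2,6,3,3) = 1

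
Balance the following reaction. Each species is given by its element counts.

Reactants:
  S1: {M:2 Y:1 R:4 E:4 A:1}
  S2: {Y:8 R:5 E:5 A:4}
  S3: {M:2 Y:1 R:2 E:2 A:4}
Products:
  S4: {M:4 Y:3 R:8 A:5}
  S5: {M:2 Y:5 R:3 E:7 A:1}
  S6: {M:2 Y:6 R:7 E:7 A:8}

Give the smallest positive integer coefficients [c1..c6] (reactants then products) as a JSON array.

M: 3·2+3·0+4·2 = 14 | 1·4+2·2+3·2 = 14
Y: 3·1+3·8+4·1 = 31 | 1·3+2·5+3·6 = 31
R: 3·4+3·5+4·2 = 35 | 1·8+2·3+3·7 = 35
E: 3·4+3·5+4·2 = 35 | 1·0+2·7+3·7 = 35
A: 3·1+3·4+4·4 = 31 | 1·5+2·1+3·8 = 31
gcd(3,3,4,1,2,3) = 1

Coefficients: [3, 3, 4, 1, 2, 3]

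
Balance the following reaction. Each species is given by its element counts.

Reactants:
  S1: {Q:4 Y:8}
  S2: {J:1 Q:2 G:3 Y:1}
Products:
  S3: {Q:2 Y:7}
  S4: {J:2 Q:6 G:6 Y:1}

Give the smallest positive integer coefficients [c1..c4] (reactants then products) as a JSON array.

Coefficients: [4, 6, 5, 3]

J: 4·0+6·1 = 6 | 5·0+3·2 = 6
Q: 4·4+6·2 = 28 | 5·2+3·6 = 28
G: 4·0+6·3 = 18 | 5·0+3·6 = 18
Y: 4·8+6·1 = 38 | 5·7+3·1 = 38
gcd(4,6,5,3) = 1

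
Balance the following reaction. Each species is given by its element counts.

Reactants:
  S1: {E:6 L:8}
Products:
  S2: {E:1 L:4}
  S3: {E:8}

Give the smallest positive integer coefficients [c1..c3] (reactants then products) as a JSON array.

Coefficients: [2, 4, 1]

E: 2·6 = 12 | 4·1+1·8 = 12
L: 2·8 = 16 | 4·4+1·0 = 16
gcd(2,4,1) = 1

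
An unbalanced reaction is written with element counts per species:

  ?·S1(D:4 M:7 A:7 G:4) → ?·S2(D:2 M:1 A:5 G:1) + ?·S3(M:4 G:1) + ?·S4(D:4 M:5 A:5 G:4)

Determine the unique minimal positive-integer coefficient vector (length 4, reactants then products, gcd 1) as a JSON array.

Coefficients: [5, 4, 4, 3]

D: 5·4 = 20 | 4·2+4·0+3·4 = 20
M: 5·7 = 35 | 4·1+4·4+3·5 = 35
A: 5·7 = 35 | 4·5+4·0+3·5 = 35
G: 5·4 = 20 | 4·1+4·1+3·4 = 20
gcd(5,4,4,3) = 1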